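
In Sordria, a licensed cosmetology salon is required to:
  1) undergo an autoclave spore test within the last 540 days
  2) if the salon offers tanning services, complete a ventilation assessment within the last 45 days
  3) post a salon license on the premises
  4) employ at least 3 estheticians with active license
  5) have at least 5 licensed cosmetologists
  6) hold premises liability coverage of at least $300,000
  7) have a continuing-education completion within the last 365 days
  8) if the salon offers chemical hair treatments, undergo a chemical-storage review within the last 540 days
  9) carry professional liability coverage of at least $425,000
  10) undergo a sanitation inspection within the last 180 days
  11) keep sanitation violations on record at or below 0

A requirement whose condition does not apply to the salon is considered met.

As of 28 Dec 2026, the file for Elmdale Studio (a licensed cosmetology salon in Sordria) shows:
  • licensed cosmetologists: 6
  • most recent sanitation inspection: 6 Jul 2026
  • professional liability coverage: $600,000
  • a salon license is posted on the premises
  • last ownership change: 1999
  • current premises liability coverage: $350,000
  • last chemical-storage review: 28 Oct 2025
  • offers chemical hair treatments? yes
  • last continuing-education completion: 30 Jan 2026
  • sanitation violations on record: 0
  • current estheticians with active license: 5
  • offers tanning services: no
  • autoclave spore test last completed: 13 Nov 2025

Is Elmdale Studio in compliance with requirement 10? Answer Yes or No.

Yes

10. sanitation inspection 175 days ago vs limit 180 → met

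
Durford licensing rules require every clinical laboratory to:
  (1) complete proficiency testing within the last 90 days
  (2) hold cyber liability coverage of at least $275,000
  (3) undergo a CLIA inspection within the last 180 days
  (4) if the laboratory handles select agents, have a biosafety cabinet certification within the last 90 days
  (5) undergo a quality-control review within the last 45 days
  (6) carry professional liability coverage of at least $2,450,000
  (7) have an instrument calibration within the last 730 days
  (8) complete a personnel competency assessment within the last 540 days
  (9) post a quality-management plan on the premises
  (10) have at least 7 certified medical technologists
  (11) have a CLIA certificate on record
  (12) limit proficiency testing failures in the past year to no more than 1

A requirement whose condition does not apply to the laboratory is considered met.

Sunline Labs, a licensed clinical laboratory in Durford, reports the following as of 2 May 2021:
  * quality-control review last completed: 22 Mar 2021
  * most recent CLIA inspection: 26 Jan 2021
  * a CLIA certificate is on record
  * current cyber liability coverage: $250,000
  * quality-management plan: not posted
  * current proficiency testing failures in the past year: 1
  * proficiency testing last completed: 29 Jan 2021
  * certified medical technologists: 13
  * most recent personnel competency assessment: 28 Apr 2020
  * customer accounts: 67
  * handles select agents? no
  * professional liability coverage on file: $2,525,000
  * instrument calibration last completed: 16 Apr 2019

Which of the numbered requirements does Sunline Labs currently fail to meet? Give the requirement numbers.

1. proficiency testing 93 days ago vs limit 90 → not met
2. cyber liability coverage $250,000 < $275,000 → not met
3. CLIA inspection 96 days ago vs limit 180 → met
4. condition 'handles select agents' does not hold → requirement n/a → met
5. quality-control review 41 days ago vs limit 45 → met
6. professional liability coverage $2,525,000 ≥ $2,450,000 → met
7. instrument calibration 747 days ago vs limit 730 → not met
8. personnel competency assessment 369 days ago vs limit 540 → met
9. quality-management plan absent → not met
10. certified medical technologists 13 ≥ 7 → met
11. CLIA certificate present → met
12. proficiency testing failures in the past year 1 ≤ 1 → met
Not met: 1, 2, 7, 9

1, 2, 7, 9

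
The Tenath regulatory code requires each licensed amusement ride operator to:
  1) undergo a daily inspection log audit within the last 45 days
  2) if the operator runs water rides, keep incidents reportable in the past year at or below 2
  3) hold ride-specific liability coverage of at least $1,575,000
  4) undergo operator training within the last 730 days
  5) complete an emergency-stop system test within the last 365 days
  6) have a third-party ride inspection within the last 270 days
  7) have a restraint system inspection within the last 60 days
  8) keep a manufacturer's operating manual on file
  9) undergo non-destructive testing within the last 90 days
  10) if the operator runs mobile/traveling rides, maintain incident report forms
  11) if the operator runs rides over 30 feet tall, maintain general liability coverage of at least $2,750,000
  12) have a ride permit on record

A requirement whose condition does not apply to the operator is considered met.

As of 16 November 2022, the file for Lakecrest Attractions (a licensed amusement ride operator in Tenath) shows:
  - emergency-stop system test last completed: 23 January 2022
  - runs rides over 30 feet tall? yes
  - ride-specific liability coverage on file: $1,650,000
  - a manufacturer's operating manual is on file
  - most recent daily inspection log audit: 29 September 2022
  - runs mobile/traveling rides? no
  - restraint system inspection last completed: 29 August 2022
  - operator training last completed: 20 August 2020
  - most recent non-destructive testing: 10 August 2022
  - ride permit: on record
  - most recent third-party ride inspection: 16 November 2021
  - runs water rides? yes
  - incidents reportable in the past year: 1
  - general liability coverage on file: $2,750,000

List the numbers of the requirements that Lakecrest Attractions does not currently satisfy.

1. daily inspection log audit 48 days ago vs limit 45 → not met
2. condition 'runs water rides' holds; incidents reportable in the past year 1 ≤ 2 → met
3. ride-specific liability coverage $1,650,000 ≥ $1,575,000 → met
4. operator training 818 days ago vs limit 730 → not met
5. emergency-stop system test 297 days ago vs limit 365 → met
6. third-party ride inspection 365 days ago vs limit 270 → not met
7. restraint system inspection 79 days ago vs limit 60 → not met
8. manufacturer's operating manual present → met
9. non-destructive testing 98 days ago vs limit 90 → not met
10. condition 'runs mobile/traveling rides' does not hold → requirement n/a → met
11. condition 'runs rides over 30 feet tall' holds; general liability coverage $2,750,000 ≥ $2,750,000 → met
12. ride permit present → met
Not met: 1, 4, 6, 7, 9

1, 4, 6, 7, 9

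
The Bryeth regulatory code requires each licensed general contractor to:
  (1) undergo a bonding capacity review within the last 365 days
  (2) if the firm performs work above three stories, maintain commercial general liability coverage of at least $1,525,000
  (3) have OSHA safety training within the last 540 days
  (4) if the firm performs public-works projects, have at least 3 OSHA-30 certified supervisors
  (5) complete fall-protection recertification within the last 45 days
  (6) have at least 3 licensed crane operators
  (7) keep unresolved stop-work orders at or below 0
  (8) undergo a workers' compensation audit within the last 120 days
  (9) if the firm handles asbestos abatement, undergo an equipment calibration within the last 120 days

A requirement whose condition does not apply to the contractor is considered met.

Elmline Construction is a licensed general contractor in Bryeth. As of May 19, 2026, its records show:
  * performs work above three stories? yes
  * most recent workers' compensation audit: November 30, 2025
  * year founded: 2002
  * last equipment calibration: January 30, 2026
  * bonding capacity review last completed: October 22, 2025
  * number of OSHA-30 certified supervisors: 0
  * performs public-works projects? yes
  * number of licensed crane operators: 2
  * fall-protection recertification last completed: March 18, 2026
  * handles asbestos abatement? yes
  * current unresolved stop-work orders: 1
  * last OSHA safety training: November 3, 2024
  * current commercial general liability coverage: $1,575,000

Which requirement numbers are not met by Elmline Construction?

1. bonding capacity review 209 days ago vs limit 365 → met
2. condition 'performs work above three stories' holds; commercial general liability coverage $1,575,000 ≥ $1,525,000 → met
3. OSHA safety training 562 days ago vs limit 540 → not met
4. condition 'performs public-works projects' holds; OSHA-30 certified supervisors 0 < 3 → not met
5. fall-protection recertification 62 days ago vs limit 45 → not met
6. licensed crane operators 2 < 3 → not met
7. unresolved stop-work orders 1 > 0 → not met
8. workers' compensation audit 170 days ago vs limit 120 → not met
9. condition 'handles asbestos abatement' holds; equipment calibration 109 days ago vs limit 120 → met
Not met: 3, 4, 5, 6, 7, 8

3, 4, 5, 6, 7, 8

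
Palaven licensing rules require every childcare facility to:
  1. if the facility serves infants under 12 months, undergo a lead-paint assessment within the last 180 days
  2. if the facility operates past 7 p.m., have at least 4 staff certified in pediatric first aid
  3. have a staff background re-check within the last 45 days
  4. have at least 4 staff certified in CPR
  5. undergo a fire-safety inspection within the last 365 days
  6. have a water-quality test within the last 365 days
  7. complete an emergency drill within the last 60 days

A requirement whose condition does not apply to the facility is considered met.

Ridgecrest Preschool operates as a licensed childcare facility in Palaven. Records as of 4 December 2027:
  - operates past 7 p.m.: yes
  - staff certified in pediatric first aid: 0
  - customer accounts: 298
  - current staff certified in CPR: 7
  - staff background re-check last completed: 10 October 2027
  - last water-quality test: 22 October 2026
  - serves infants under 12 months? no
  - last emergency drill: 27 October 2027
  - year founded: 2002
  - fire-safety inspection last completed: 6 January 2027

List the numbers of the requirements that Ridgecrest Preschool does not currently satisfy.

1. condition 'serves infants under 12 months' does not hold → requirement n/a → met
2. condition 'operates past 7 p.m.' holds; staff certified in pediatric first aid 0 < 4 → not met
3. staff background re-check 55 days ago vs limit 45 → not met
4. staff certified in CPR 7 ≥ 4 → met
5. fire-safety inspection 332 days ago vs limit 365 → met
6. water-quality test 408 days ago vs limit 365 → not met
7. emergency drill 38 days ago vs limit 60 → met
Not met: 2, 3, 6

2, 3, 6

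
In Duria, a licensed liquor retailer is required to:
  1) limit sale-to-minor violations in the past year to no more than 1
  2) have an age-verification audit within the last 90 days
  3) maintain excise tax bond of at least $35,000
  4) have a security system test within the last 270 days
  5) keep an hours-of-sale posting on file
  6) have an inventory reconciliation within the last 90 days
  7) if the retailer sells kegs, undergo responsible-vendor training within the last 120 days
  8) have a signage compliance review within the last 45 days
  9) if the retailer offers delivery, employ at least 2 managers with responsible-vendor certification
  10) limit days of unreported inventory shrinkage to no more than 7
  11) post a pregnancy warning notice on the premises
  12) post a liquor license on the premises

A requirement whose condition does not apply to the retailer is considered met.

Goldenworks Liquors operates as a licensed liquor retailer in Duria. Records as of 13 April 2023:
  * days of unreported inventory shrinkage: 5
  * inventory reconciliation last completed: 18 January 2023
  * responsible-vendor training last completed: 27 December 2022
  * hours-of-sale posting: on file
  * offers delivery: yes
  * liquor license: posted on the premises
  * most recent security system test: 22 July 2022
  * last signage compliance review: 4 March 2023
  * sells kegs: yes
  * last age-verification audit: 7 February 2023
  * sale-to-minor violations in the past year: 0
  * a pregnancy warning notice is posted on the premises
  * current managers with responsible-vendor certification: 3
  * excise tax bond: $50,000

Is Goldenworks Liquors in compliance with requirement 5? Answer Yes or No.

Yes

5. hours-of-sale posting present → met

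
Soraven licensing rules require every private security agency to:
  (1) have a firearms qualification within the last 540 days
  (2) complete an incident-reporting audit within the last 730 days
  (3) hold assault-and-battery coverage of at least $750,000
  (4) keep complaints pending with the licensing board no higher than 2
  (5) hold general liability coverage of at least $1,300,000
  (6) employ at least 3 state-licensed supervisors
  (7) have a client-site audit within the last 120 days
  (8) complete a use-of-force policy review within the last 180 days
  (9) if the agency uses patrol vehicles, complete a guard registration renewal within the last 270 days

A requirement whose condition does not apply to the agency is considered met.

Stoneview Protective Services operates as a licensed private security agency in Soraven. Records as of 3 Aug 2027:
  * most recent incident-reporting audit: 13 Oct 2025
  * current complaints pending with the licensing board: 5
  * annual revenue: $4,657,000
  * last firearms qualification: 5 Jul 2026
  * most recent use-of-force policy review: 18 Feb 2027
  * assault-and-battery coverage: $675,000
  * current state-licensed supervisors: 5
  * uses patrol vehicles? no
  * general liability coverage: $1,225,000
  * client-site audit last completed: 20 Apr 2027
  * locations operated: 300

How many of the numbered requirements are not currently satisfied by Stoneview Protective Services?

3

1. firearms qualification 394 days ago vs limit 540 → met
2. incident-reporting audit 659 days ago vs limit 730 → met
3. assault-and-battery coverage $675,000 < $750,000 → not met
4. complaints pending with the licensing board 5 > 2 → not met
5. general liability coverage $1,225,000 < $1,300,000 → not met
6. state-licensed supervisors 5 ≥ 3 → met
7. client-site audit 105 days ago vs limit 120 → met
8. use-of-force policy review 166 days ago vs limit 180 → met
9. condition 'uses patrol vehicles' does not hold → requirement n/a → met
Not met: 3 of 9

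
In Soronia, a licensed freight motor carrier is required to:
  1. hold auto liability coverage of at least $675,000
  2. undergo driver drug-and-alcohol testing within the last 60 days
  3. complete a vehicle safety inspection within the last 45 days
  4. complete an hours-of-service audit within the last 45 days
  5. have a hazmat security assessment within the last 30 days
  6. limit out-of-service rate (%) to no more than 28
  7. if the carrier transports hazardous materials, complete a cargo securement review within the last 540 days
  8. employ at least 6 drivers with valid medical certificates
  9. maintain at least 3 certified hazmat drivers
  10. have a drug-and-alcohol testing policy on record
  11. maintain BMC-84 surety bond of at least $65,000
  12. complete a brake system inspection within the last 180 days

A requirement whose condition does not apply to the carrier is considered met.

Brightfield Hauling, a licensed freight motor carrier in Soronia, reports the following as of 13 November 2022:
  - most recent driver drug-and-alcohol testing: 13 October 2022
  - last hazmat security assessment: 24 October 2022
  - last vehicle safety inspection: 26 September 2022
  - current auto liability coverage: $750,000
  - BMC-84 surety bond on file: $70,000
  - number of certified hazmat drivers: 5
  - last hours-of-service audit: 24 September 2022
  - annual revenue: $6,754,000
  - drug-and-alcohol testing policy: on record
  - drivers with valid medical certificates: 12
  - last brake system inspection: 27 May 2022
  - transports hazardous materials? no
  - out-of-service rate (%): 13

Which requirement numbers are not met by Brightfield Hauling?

1. auto liability coverage $750,000 ≥ $675,000 → met
2. driver drug-and-alcohol testing 31 days ago vs limit 60 → met
3. vehicle safety inspection 48 days ago vs limit 45 → not met
4. hours-of-service audit 50 days ago vs limit 45 → not met
5. hazmat security assessment 20 days ago vs limit 30 → met
6. out-of-service rate (%) 13 ≤ 28 → met
7. condition 'transports hazardous materials' does not hold → requirement n/a → met
8. drivers with valid medical certificates 12 ≥ 6 → met
9. certified hazmat drivers 5 ≥ 3 → met
10. drug-and-alcohol testing policy present → met
11. BMC-84 surety bond $70,000 ≥ $65,000 → met
12. brake system inspection 170 days ago vs limit 180 → met
Not met: 3, 4

3, 4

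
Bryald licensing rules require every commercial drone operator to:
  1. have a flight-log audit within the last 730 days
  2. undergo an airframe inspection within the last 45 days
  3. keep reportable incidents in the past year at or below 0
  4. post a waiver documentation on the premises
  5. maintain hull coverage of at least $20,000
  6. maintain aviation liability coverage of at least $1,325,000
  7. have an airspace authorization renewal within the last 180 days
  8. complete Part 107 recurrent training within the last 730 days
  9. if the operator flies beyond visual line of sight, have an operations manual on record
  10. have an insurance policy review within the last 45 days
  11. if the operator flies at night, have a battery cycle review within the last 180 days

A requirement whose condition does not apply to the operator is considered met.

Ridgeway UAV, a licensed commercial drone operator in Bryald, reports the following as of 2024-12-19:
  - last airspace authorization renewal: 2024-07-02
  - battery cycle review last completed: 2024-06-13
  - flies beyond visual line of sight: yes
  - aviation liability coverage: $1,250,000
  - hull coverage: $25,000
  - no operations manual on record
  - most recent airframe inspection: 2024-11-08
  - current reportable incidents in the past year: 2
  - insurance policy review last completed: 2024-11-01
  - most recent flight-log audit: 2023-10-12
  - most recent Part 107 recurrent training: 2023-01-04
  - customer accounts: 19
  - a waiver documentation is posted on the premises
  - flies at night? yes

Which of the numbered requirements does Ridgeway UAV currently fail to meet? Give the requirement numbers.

3, 6, 9, 10, 11

1. flight-log audit 434 days ago vs limit 730 → met
2. airframe inspection 41 days ago vs limit 45 → met
3. reportable incidents in the past year 2 > 0 → not met
4. waiver documentation present → met
5. hull coverage $25,000 ≥ $20,000 → met
6. aviation liability coverage $1,250,000 < $1,325,000 → not met
7. airspace authorization renewal 170 days ago vs limit 180 → met
8. Part 107 recurrent training 715 days ago vs limit 730 → met
9. condition 'flies beyond visual line of sight' holds; operations manual absent → not met
10. insurance policy review 48 days ago vs limit 45 → not met
11. condition 'flies at night' holds; battery cycle review 189 days ago vs limit 180 → not met
Not met: 3, 6, 9, 10, 11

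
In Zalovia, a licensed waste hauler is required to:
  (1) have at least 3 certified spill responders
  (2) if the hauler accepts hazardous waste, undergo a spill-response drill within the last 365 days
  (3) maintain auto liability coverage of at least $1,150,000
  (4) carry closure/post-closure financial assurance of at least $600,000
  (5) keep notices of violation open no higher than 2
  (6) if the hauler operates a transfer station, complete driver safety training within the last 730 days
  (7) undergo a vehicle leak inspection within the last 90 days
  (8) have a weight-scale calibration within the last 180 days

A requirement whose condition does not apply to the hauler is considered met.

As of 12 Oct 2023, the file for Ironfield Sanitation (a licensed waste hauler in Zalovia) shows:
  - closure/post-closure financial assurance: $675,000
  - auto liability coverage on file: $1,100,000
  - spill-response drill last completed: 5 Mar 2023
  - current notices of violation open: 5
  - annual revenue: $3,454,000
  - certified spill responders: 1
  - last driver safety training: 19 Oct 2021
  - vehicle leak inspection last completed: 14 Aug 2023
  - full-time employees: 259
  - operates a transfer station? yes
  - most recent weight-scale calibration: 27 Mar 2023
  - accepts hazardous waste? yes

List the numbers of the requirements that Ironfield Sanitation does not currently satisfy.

1, 3, 5, 8

1. certified spill responders 1 < 3 → not met
2. condition 'accepts hazardous waste' holds; spill-response drill 221 days ago vs limit 365 → met
3. auto liability coverage $1,100,000 < $1,150,000 → not met
4. closure/post-closure financial assurance $675,000 ≥ $600,000 → met
5. notices of violation open 5 > 2 → not met
6. condition 'operates a transfer station' holds; driver safety training 723 days ago vs limit 730 → met
7. vehicle leak inspection 59 days ago vs limit 90 → met
8. weight-scale calibration 199 days ago vs limit 180 → not met
Not met: 1, 3, 5, 8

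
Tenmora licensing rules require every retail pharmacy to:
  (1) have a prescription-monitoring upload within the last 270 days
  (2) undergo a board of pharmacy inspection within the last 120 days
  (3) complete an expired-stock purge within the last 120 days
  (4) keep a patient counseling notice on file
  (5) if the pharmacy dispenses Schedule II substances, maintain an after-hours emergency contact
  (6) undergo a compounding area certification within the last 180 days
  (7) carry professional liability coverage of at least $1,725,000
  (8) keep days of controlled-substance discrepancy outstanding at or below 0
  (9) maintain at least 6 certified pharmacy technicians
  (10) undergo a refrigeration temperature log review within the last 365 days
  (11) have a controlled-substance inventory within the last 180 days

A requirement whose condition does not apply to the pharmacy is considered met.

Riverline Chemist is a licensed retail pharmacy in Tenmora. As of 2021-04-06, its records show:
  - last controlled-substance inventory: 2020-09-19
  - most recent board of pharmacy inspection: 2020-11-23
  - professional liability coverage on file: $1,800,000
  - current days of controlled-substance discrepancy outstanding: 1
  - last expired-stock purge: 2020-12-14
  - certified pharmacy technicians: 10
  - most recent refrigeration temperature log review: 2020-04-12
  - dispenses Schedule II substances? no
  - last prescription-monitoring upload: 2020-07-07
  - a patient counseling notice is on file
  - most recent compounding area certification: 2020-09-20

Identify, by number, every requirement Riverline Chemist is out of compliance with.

1. prescription-monitoring upload 273 days ago vs limit 270 → not met
2. board of pharmacy inspection 134 days ago vs limit 120 → not met
3. expired-stock purge 113 days ago vs limit 120 → met
4. patient counseling notice present → met
5. condition 'dispenses Schedule II substances' does not hold → requirement n/a → met
6. compounding area certification 198 days ago vs limit 180 → not met
7. professional liability coverage $1,800,000 ≥ $1,725,000 → met
8. days of controlled-substance discrepancy outstanding 1 > 0 → not met
9. certified pharmacy technicians 10 ≥ 6 → met
10. refrigeration temperature log review 359 days ago vs limit 365 → met
11. controlled-substance inventory 199 days ago vs limit 180 → not met
Not met: 1, 2, 6, 8, 11

1, 2, 6, 8, 11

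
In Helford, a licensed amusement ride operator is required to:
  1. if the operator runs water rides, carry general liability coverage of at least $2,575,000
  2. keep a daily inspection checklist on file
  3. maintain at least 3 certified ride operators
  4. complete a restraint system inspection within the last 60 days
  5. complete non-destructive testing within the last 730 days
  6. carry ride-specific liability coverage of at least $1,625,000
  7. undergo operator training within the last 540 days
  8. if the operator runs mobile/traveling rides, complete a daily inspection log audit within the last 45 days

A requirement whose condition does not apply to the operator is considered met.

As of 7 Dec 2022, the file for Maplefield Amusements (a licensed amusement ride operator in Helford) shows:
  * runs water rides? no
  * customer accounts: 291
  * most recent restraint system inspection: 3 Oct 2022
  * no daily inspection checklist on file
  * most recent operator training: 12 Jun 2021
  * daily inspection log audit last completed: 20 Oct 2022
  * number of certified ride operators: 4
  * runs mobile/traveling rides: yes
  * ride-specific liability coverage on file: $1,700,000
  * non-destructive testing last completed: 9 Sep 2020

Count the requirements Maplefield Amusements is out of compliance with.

1. condition 'runs water rides' does not hold → requirement n/a → met
2. daily inspection checklist absent → not met
3. certified ride operators 4 ≥ 3 → met
4. restraint system inspection 65 days ago vs limit 60 → not met
5. non-destructive testing 819 days ago vs limit 730 → not met
6. ride-specific liability coverage $1,700,000 ≥ $1,625,000 → met
7. operator training 543 days ago vs limit 540 → not met
8. condition 'runs mobile/traveling rides' holds; daily inspection log audit 48 days ago vs limit 45 → not met
Not met: 5 of 8

5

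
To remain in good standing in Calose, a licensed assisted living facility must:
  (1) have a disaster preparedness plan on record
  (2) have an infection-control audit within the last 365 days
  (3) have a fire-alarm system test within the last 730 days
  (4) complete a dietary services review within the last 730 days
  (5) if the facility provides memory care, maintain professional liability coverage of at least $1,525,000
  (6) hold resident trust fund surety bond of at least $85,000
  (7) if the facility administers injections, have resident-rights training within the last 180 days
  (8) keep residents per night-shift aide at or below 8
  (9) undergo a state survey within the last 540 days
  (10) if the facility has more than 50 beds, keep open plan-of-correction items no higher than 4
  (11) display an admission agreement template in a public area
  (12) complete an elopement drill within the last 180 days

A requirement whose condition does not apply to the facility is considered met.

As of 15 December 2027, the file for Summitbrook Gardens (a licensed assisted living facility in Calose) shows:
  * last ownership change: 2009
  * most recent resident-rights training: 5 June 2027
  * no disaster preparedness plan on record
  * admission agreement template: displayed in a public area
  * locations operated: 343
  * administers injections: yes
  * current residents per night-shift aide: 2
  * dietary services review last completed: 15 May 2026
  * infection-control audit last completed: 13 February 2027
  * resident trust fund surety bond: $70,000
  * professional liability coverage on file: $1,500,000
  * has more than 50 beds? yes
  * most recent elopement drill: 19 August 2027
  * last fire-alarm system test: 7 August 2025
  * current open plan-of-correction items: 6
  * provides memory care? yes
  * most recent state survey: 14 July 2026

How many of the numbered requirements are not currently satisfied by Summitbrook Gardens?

1. disaster preparedness plan absent → not met
2. infection-control audit 305 days ago vs limit 365 → met
3. fire-alarm system test 860 days ago vs limit 730 → not met
4. dietary services review 579 days ago vs limit 730 → met
5. condition 'provides memory care' holds; professional liability coverage $1,500,000 < $1,525,000 → not met
6. resident trust fund surety bond $70,000 < $85,000 → not met
7. condition 'administers injections' holds; resident-rights training 193 days ago vs limit 180 → not met
8. residents per night-shift aide 2 ≤ 8 → met
9. state survey 519 days ago vs limit 540 → met
10. condition 'has more than 50 beds' holds; open plan-of-correction items 6 > 4 → not met
11. admission agreement template present → met
12. elopement drill 118 days ago vs limit 180 → met
Not met: 6 of 12

6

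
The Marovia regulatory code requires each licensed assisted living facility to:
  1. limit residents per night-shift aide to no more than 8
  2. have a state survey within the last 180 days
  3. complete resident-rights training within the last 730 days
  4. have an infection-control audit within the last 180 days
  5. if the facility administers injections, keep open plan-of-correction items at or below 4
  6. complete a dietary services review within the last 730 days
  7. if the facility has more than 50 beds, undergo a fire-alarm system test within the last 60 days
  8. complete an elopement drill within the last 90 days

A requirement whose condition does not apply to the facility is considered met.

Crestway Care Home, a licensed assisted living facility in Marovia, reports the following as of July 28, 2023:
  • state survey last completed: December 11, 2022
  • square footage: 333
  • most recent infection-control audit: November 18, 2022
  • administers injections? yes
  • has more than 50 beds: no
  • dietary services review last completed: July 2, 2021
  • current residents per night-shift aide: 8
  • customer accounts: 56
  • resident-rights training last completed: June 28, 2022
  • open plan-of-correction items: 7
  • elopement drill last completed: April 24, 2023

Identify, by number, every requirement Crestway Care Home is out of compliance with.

2, 4, 5, 6, 8

1. residents per night-shift aide 8 ≤ 8 → met
2. state survey 229 days ago vs limit 180 → not met
3. resident-rights training 395 days ago vs limit 730 → met
4. infection-control audit 252 days ago vs limit 180 → not met
5. condition 'administers injections' holds; open plan-of-correction items 7 > 4 → not met
6. dietary services review 756 days ago vs limit 730 → not met
7. condition 'has more than 50 beds' does not hold → requirement n/a → met
8. elopement drill 95 days ago vs limit 90 → not met
Not met: 2, 4, 5, 6, 8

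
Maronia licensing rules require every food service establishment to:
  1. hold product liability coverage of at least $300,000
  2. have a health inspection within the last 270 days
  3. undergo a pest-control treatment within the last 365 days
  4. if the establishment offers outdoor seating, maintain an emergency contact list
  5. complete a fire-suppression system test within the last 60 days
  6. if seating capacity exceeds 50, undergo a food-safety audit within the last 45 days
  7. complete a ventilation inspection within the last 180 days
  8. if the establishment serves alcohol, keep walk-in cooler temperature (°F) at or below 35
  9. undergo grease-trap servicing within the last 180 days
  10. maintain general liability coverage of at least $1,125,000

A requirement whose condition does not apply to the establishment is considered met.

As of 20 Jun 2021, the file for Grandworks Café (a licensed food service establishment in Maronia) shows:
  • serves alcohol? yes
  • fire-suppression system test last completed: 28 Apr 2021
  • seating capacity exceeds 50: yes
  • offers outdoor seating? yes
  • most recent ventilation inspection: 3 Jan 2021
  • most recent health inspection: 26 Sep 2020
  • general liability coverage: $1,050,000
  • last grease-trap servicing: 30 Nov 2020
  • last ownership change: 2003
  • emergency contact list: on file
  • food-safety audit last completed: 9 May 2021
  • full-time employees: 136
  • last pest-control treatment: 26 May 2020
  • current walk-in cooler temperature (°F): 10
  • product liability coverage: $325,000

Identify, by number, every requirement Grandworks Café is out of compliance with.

3, 9, 10

1. product liability coverage $325,000 ≥ $300,000 → met
2. health inspection 267 days ago vs limit 270 → met
3. pest-control treatment 390 days ago vs limit 365 → not met
4. condition 'offers outdoor seating' holds; emergency contact list present → met
5. fire-suppression system test 53 days ago vs limit 60 → met
6. condition 'seating capacity exceeds 50' holds; food-safety audit 42 days ago vs limit 45 → met
7. ventilation inspection 168 days ago vs limit 180 → met
8. condition 'serves alcohol' holds; walk-in cooler temperature (°F) 10 ≤ 35 → met
9. grease-trap servicing 202 days ago vs limit 180 → not met
10. general liability coverage $1,050,000 < $1,125,000 → not met
Not met: 3, 9, 10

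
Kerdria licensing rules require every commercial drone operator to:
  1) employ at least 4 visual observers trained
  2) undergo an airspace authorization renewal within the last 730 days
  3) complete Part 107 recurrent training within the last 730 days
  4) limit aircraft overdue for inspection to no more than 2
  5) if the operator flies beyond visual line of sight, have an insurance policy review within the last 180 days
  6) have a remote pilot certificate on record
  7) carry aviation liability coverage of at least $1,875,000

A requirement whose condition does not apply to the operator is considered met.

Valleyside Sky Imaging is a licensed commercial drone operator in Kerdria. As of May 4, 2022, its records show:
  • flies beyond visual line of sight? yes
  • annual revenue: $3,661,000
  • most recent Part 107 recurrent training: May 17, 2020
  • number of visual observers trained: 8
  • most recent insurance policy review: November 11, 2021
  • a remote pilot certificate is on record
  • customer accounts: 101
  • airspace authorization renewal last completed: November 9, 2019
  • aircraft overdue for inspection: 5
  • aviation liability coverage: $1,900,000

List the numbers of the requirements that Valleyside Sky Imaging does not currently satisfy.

2, 4

1. visual observers trained 8 ≥ 4 → met
2. airspace authorization renewal 907 days ago vs limit 730 → not met
3. Part 107 recurrent training 717 days ago vs limit 730 → met
4. aircraft overdue for inspection 5 > 2 → not met
5. condition 'flies beyond visual line of sight' holds; insurance policy review 174 days ago vs limit 180 → met
6. remote pilot certificate present → met
7. aviation liability coverage $1,900,000 ≥ $1,875,000 → met
Not met: 2, 4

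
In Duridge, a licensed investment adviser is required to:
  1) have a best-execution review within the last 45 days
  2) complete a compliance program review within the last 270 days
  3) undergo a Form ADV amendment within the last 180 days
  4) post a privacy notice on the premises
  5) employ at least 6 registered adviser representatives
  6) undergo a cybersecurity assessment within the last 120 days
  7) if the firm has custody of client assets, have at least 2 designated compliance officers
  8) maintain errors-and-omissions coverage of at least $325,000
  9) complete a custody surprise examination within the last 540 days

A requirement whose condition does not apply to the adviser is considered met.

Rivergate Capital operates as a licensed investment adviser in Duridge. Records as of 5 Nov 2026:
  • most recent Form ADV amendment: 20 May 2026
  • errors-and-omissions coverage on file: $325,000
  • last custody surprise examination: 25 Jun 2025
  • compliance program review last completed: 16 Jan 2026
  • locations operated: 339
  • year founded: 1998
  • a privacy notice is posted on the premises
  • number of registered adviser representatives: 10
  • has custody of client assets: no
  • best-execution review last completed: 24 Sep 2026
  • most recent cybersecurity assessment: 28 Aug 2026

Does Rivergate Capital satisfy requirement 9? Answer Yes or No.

Yes

9. custody surprise examination 498 days ago vs limit 540 → met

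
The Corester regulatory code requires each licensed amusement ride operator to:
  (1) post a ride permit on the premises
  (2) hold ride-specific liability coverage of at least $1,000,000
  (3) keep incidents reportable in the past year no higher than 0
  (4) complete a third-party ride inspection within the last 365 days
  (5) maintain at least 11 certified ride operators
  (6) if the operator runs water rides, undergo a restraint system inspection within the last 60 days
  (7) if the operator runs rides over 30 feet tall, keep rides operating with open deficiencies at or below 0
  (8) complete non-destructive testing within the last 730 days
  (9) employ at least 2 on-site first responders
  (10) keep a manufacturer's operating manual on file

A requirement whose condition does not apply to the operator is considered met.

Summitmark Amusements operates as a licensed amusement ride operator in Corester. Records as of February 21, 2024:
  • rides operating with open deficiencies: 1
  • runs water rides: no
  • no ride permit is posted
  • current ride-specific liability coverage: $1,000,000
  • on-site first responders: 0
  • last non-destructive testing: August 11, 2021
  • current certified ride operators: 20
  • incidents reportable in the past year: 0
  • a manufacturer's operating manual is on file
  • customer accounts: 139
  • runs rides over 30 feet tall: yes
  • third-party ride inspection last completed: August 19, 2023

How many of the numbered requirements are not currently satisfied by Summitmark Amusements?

1. ride permit absent → not met
2. ride-specific liability coverage $1,000,000 ≥ $1,000,000 → met
3. incidents reportable in the past year 0 ≤ 0 → met
4. third-party ride inspection 186 days ago vs limit 365 → met
5. certified ride operators 20 ≥ 11 → met
6. condition 'runs water rides' does not hold → requirement n/a → met
7. condition 'runs rides over 30 feet tall' holds; rides operating with open deficiencies 1 > 0 → not met
8. non-destructive testing 924 days ago vs limit 730 → not met
9. on-site first responders 0 < 2 → not met
10. manufacturer's operating manual present → met
Not met: 4 of 10

4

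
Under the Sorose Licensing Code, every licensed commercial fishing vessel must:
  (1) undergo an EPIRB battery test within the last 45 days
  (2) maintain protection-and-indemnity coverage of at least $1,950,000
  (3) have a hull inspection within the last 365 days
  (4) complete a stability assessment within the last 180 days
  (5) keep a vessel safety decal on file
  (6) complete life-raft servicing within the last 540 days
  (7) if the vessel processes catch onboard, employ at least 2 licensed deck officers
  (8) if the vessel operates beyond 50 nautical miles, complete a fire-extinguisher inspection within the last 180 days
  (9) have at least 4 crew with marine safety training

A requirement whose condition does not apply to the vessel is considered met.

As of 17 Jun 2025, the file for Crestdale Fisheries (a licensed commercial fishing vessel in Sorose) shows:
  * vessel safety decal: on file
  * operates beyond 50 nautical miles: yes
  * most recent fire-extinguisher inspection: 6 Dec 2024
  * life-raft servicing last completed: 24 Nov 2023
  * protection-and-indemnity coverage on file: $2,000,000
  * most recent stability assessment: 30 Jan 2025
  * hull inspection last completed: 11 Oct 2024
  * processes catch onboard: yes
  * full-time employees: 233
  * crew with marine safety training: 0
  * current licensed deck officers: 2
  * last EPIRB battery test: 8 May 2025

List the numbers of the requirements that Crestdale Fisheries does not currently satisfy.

1. EPIRB battery test 40 days ago vs limit 45 → met
2. protection-and-indemnity coverage $2,000,000 ≥ $1,950,000 → met
3. hull inspection 249 days ago vs limit 365 → met
4. stability assessment 138 days ago vs limit 180 → met
5. vessel safety decal present → met
6. life-raft servicing 571 days ago vs limit 540 → not met
7. condition 'processes catch onboard' holds; licensed deck officers 2 ≥ 2 → met
8. condition 'operates beyond 50 nautical miles' holds; fire-extinguisher inspection 193 days ago vs limit 180 → not met
9. crew with marine safety training 0 < 4 → not met
Not met: 6, 8, 9

6, 8, 9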